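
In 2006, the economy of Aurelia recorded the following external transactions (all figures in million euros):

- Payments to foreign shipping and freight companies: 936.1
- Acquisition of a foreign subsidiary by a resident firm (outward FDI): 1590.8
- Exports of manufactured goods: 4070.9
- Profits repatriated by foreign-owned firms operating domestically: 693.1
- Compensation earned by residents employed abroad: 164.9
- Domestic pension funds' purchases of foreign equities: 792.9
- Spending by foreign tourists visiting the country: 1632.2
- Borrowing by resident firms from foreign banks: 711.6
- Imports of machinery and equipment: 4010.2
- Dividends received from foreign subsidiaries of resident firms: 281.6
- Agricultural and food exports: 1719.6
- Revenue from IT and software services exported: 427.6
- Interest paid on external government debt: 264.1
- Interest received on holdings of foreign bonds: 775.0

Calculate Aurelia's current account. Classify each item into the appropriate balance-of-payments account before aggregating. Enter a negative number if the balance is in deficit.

Goods: 4070.9 - 4010.2 + 1719.6 = 1780.3
Services: 1632.2 - 936.1 + 427.6 = 1123.7
Primary income: -264.1 + 164.9 + 281.6 - 693.1 + 775.0 = 264.3
Current account = 1780.3 + 1123.7 + 264.3 = 3168.3
(Excluded from the current account — financial account: acquisition of a foreign subsidiary by a resident firm (outward FDI) 1590.8, domestic pension funds' purchases of foreign equities 792.9, borrowing by resident firms from foreign banks 711.6.)

3168.3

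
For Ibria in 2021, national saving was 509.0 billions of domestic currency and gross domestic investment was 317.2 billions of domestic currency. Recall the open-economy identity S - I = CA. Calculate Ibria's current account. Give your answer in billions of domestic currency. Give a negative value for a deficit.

191.8

S - I = CA (net lending to the rest of the world).
CA = S - I = 509.0 - 317.2 = 191.8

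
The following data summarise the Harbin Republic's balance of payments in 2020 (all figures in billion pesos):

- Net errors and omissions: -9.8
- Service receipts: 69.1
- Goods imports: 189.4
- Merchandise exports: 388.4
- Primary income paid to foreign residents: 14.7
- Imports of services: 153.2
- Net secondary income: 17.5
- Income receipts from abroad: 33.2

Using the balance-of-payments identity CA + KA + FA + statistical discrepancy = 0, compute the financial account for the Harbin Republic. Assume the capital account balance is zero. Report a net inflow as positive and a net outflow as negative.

-141.1

Goods balance = 388.4 - 189.4 = 199.0
Services balance = 69.1 - 153.2 = -84.1
Trade balance (goods + services) = 199.0 + (-84.1) = 114.9
Net primary income = 33.2 - 14.7 = 18.5
Net secondary income = 17.5
Current account = 114.9 + 18.5 + 17.5 = 150.9
Financial account = -(150.9 + (-9.8)) = -141.1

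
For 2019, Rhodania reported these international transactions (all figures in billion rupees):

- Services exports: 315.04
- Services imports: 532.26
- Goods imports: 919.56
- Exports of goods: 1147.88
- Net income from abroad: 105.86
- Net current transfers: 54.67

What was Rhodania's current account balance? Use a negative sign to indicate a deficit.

171.63

Goods balance = 1147.88 - 919.56 = 228.32
Services balance = 315.04 - 532.26 = -217.22
Trade balance (goods + services) = 228.32 + (-217.22) = 11.10
Net primary income = 105.86
Net secondary income = 54.67
Current account = 11.10 + 105.86 + 54.67 = 171.63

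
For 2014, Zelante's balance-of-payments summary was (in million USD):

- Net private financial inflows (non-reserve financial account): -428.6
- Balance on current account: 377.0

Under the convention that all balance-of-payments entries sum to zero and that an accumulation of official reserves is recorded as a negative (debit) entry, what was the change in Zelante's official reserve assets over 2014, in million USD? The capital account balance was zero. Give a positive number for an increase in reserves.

-51.6

Official reserve transactions balance = -(377.0 + (-428.6)) = 51.6
An accumulation of reserves is recorded as a debit (negative entry), so the change in the stock of reserves is the negative of that balance.
Change in official reserves = -(51.6) = -51.6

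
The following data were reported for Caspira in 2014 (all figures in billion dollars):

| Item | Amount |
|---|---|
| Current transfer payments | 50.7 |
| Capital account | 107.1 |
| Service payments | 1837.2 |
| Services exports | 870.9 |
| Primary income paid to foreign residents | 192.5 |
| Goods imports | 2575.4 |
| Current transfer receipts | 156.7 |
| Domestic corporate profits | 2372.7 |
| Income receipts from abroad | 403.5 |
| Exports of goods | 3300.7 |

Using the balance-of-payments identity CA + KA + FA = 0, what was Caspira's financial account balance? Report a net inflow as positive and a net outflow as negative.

Goods balance = 3300.7 - 2575.4 = 725.3
Services balance = 870.9 - 1837.2 = -966.3
Trade balance (goods + services) = 725.3 + (-966.3) = -241.0
Net primary income = 403.5 - 192.5 = 211.0
Net secondary income = 156.7 - 50.7 = 106.0
Current account = -241.0 + 211.0 + 106.0 = 76.0
Financial account = -(76.0 + 107.1) = -183.1

-183.1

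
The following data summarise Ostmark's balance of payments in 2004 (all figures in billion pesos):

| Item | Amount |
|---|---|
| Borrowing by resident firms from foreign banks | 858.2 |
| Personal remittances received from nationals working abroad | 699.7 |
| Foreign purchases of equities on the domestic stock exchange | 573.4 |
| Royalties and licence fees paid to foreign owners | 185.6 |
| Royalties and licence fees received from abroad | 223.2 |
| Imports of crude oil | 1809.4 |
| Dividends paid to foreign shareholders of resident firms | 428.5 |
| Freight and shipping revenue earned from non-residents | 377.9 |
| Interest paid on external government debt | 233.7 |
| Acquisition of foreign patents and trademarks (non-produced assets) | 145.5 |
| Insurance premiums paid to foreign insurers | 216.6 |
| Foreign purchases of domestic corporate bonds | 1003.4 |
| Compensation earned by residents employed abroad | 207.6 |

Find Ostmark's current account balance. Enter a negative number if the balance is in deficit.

Goods: -1809.4
Services: -216.6 + 223.2 + 377.9 - 185.6 = 198.9
Primary income: -233.7 + 207.6 - 428.5 = -454.6
Secondary income: 699.7
Current account = (-1809.4) + 198.9 + (-454.6) + 699.7 = -1365.4
(Excluded from the current account — financial account: borrowing by resident firms from foreign banks 858.2, foreign purchases of equities on the domestic stock exchange 573.4, foreign purchases of domestic corporate bonds 1003.4; capital account: acquisition of foreign patents and trademarks (non-produced assets) 145.5.)

-1365.4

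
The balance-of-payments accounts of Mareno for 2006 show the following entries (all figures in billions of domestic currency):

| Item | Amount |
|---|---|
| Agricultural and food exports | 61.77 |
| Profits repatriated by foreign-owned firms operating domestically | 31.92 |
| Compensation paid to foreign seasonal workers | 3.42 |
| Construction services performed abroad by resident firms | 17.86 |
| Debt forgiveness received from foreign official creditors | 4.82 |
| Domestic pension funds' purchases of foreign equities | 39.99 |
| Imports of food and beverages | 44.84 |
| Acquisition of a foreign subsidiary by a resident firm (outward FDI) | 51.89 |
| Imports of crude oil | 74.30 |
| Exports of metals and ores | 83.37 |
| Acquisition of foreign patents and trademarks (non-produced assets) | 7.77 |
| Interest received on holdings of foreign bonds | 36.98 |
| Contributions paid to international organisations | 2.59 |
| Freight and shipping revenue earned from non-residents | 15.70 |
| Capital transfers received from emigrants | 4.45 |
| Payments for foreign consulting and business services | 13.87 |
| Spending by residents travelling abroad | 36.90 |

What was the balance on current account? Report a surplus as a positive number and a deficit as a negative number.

7.84

Goods: 83.37 + 61.77 - 44.84 - 74.30 = 26.00
Services: -36.90 - 13.87 + 17.86 + 15.70 = -17.21
Primary income: -3.42 - 31.92 + 36.98 = 1.64
Secondary income: -2.59
Current account = 26.00 + (-17.21) + 1.64 + (-2.59) = 7.84
(Excluded from the current account — capital account: debt forgiveness received from foreign official creditors 4.82, acquisition of foreign patents and trademarks (non-produced assets) 7.77, capital transfers received from emigrants 4.45; financial account: domestic pension funds' purchases of foreign equities 39.99, acquisition of a foreign subsidiary by a resident firm (outward FDI) 51.89.)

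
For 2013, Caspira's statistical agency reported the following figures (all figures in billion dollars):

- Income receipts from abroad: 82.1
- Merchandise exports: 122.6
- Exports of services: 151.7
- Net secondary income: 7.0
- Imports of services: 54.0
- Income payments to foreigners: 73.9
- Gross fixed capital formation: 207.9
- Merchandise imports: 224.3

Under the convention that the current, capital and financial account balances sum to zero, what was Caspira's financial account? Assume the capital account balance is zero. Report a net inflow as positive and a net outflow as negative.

-11.2

Goods balance = 122.6 - 224.3 = -101.7
Services balance = 151.7 - 54.0 = 97.7
Trade balance (goods + services) = -101.7 + 97.7 = -4.0
Net primary income = 82.1 - 73.9 = 8.2
Net secondary income = 7.0
Current account = -4.0 + 8.2 + 7.0 = 11.2
Financial account = -(11.2) = -11.2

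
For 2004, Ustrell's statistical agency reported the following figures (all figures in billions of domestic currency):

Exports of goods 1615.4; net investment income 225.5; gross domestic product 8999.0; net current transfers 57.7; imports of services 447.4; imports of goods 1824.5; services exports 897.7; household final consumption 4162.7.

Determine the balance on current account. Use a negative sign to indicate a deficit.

Goods balance = 1615.4 - 1824.5 = -209.1
Services balance = 897.7 - 447.4 = 450.3
Trade balance (goods + services) = -209.1 + 450.3 = 241.2
Net primary income = 225.5
Net secondary income = 57.7
Current account = 241.2 + 225.5 + 57.7 = 524.4

524.4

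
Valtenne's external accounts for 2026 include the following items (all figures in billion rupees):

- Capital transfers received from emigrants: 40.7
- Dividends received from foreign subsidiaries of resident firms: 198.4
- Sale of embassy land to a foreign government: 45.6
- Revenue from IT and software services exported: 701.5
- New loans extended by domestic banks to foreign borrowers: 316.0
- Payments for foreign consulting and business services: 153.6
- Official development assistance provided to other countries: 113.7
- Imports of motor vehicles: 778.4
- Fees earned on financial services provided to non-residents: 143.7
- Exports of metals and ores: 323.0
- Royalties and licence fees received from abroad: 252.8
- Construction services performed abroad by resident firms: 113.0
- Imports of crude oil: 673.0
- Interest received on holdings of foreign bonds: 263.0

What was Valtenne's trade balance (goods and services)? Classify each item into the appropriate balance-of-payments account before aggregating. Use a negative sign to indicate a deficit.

Goods: -778.4 + 323.0 - 673.0 = -1128.4
Services: 701.5 + 143.7 - 153.6 + 252.8 + 113.0 = 1057.4
Trade balance = -1128.4 + 1057.4 = -71.0
(Excluded from the trade balance — capital account: capital transfers received from emigrants 40.7, sale of embassy land to a foreign government 45.6; primary income: dividends received from foreign subsidiaries of resident firms 198.4, interest received on holdings of foreign bonds 263.0; financial account: new loans extended by domestic banks to foreign borrowers 316.0; secondary income: official development assistance provided to other countries 113.7.)

-71.0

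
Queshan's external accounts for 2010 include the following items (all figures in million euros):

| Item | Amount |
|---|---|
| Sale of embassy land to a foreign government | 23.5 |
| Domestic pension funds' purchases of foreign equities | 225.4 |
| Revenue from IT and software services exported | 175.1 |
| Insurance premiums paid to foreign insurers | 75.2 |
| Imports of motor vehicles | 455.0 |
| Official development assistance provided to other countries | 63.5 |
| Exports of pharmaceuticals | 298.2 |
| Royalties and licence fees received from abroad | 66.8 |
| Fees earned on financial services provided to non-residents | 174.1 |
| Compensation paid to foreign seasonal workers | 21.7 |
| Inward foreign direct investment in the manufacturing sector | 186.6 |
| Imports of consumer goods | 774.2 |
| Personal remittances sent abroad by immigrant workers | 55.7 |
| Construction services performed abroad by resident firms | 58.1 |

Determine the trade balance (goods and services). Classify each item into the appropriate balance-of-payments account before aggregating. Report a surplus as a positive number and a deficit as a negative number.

-532.1

Goods: -774.2 - 455.0 + 298.2 = -931.0
Services: 174.1 + 58.1 + 175.1 + 66.8 - 75.2 = 398.9
Trade balance = -931.0 + 398.9 = -532.1
(Excluded from the trade balance — capital account: sale of embassy land to a foreign government 23.5; financial account: domestic pension funds' purchases of foreign equities 225.4, inward foreign direct investment in the manufacturing sector 186.6; secondary income: official development assistance provided to other countries 63.5, personal remittances sent abroad by immigrant workers 55.7; primary income: compensation paid to foreign seasonal workers 21.7.)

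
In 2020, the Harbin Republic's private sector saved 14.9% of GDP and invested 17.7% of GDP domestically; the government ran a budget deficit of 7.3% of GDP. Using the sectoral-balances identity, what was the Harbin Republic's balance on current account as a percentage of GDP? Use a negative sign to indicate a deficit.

By the sectoral-balances identity, CA = (S_private - I) + (T - G).
Private balance = 14.9 - 17.7 = -2.8
Government balance (T - G) = -7.3
CA = -2.8 + (-7.3) = -10.1

-10.1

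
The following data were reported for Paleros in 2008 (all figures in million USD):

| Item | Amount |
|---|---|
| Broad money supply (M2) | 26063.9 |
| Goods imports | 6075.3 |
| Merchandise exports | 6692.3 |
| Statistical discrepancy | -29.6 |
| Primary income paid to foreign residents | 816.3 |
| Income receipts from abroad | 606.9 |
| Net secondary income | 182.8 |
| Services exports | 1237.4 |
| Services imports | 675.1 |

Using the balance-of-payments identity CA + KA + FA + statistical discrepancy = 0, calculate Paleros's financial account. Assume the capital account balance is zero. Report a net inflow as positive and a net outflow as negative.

Goods balance = 6692.3 - 6075.3 = 617.0
Services balance = 1237.4 - 675.1 = 562.3
Trade balance (goods + services) = 617.0 + 562.3 = 1179.3
Net primary income = 606.9 - 816.3 = -209.4
Net secondary income = 182.8
Current account = 1179.3 + (-209.4) + 182.8 = 1152.7
Financial account = -(1152.7 + (-29.6)) = -1123.1

-1123.1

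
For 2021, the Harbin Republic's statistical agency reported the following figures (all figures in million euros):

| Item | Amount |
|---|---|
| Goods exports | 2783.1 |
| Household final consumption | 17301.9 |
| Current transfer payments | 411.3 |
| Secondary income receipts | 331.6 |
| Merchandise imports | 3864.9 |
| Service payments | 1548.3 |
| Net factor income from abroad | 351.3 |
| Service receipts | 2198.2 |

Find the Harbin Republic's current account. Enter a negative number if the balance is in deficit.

-160.3

Goods balance = 2783.1 - 3864.9 = -1081.8
Services balance = 2198.2 - 1548.3 = 649.9
Trade balance (goods + services) = -1081.8 + 649.9 = -431.9
Net primary income = 351.3
Net secondary income = 331.6 - 411.3 = -79.7
Current account = -431.9 + 351.3 + (-79.7) = -160.3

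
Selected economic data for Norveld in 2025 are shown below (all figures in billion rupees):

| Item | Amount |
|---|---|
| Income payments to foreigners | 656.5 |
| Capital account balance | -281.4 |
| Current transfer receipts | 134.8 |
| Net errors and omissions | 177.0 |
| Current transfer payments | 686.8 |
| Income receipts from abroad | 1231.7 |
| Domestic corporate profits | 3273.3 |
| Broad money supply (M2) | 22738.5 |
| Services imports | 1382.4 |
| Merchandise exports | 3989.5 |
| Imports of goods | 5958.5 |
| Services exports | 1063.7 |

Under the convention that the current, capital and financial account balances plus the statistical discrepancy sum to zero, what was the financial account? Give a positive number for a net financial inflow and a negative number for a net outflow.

2368.9

Goods balance = 3989.5 - 5958.5 = -1969.0
Services balance = 1063.7 - 1382.4 = -318.7
Trade balance (goods + services) = -1969.0 + (-318.7) = -2287.7
Net primary income = 1231.7 - 656.5 = 575.2
Net secondary income = 134.8 - 686.8 = -552.0
Current account = -2287.7 + 575.2 + (-552.0) = -2264.5
Financial account = -(-2264.5 + (-281.4) + 177.0) = 2368.9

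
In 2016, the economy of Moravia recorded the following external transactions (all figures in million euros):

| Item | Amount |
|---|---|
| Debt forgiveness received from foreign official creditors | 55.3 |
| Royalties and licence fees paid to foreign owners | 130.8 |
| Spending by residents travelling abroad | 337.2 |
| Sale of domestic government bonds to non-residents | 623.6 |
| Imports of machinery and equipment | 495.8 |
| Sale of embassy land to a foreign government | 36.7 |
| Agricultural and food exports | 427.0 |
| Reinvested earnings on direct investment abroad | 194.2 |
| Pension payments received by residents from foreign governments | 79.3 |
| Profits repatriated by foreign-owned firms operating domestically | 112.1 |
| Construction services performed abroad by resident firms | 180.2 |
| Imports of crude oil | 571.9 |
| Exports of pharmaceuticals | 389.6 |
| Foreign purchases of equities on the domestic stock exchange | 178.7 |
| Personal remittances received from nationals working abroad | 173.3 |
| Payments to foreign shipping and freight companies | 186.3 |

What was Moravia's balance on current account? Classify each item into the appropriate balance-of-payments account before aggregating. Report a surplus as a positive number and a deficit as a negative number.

-390.5

Goods: 389.6 - 495.8 - 571.9 + 427.0 = -251.1
Services: -186.3 - 130.8 - 337.2 + 180.2 = -474.1
Primary income: -112.1 + 194.2 = 82.1
Secondary income: 79.3 + 173.3 = 252.6
Current account = (-251.1) + (-474.1) + 82.1 + 252.6 = -390.5
(Excluded from the current account — capital account: debt forgiveness received from foreign official creditors 55.3, sale of embassy land to a foreign government 36.7; financial account: sale of domestic government bonds to non-residents 623.6, foreign purchases of equities on the domestic stock exchange 178.7.)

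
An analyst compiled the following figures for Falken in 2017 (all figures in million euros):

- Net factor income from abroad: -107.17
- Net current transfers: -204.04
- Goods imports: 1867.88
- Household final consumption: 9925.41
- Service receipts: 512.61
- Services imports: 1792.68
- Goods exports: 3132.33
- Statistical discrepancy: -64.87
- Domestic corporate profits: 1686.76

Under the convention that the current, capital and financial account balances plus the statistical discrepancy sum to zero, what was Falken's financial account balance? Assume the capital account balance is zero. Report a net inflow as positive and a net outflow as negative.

391.70

Goods balance = 3132.33 - 1867.88 = 1264.45
Services balance = 512.61 - 1792.68 = -1280.07
Trade balance (goods + services) = 1264.45 + (-1280.07) = -15.62
Net primary income = -107.17
Net secondary income = -204.04
Current account = -15.62 + (-107.17) + (-204.04) = -326.83
Financial account = -(-326.83 + (-64.87)) = 391.70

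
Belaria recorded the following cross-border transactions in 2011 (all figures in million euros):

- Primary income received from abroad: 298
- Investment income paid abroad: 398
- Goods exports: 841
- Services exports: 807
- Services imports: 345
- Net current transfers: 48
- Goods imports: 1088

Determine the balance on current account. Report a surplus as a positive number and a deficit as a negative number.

163

Goods balance = 841 - 1088 = -247
Services balance = 807 - 345 = 462
Trade balance (goods + services) = -247 + 462 = 215
Net primary income = 298 - 398 = -100
Net secondary income = 48
Current account = 215 + (-100) + 48 = 163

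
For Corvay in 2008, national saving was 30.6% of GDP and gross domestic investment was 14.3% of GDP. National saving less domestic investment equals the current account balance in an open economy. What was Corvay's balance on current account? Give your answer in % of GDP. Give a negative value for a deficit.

16.3

S - I = CA (net lending to the rest of the world).
CA = S - I = 30.6 - 14.3 = 16.3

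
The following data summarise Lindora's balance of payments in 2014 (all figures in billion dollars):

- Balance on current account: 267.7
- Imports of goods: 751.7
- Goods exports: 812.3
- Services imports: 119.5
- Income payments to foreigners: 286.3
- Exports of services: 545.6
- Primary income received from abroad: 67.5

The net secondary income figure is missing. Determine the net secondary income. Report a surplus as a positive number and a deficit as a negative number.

Current account = goods balance + services balance + net primary income + net secondary income
Sum of the known components = 267.9
Net secondary income = CA - (known components) = 267.7 - 267.9 = -0.2

-0.2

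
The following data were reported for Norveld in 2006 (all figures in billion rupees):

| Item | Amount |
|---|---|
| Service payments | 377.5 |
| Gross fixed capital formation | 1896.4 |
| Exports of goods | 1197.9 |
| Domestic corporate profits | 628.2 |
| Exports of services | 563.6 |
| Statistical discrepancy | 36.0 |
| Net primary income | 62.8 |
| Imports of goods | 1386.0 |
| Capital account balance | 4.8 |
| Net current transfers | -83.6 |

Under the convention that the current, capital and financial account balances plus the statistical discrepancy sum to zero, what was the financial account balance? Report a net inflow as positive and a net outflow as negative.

Goods balance = 1197.9 - 1386.0 = -188.1
Services balance = 563.6 - 377.5 = 186.1
Trade balance (goods + services) = -188.1 + 186.1 = -2.0
Net primary income = 62.8
Net secondary income = -83.6
Current account = -2.0 + 62.8 + (-83.6) = -22.8
Financial account = -(-22.8 + 4.8 + 36.0) = -18.0

-18.0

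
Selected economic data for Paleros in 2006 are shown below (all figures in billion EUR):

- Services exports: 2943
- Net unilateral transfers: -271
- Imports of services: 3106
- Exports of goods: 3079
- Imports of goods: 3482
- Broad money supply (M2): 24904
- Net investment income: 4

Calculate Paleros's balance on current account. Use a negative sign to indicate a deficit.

-833

Goods balance = 3079 - 3482 = -403
Services balance = 2943 - 3106 = -163
Trade balance (goods + services) = -403 + (-163) = -566
Net primary income = 4
Net secondary income = -271
Current account = -566 + 4 + (-271) = -833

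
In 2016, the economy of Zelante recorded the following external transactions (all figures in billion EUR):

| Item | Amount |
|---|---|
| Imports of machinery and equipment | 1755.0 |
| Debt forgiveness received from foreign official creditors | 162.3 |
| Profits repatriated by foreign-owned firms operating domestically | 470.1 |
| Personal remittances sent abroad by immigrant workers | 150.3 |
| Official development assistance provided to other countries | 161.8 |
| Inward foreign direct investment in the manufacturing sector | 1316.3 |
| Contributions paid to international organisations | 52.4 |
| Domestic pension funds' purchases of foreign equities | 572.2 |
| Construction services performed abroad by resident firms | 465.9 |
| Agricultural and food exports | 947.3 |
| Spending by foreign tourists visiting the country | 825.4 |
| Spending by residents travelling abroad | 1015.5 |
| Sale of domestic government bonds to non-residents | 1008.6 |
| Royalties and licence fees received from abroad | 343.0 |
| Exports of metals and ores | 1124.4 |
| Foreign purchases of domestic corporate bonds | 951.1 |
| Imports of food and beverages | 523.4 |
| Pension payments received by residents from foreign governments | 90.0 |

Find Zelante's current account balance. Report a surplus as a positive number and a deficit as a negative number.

Goods: -523.4 + 947.3 + 1124.4 - 1755.0 = -206.7
Services: -1015.5 + 343.0 + 825.4 + 465.9 = 618.8
Primary income: -470.1
Secondary income: -52.4 - 161.8 - 150.3 + 90.0 = -274.5
Current account = (-206.7) + 618.8 + (-470.1) + (-274.5) = -332.5
(Excluded from the current account — capital account: debt forgiveness received from foreign official creditors 162.3; financial account: inward foreign direct investment in the manufacturing sector 1316.3, domestic pension funds' purchases of foreign equities 572.2, sale of domestic government bonds to non-residents 1008.6, foreign purchases of domestic corporate bonds 951.1.)

-332.5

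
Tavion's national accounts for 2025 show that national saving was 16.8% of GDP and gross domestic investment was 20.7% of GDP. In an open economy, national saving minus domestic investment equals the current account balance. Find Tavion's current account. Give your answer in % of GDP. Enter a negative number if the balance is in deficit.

S - I = CA (net lending to the rest of the world).
CA = S - I = 16.8 - 20.7 = -3.9

-3.9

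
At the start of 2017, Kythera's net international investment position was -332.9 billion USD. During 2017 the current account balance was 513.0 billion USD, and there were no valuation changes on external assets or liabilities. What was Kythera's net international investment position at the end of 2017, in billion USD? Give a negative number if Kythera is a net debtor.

With no valuation effects, change in NIIP = current account = 513.0
End-of-year NIIP = -332.9 + 513.0 = 180.1

180.1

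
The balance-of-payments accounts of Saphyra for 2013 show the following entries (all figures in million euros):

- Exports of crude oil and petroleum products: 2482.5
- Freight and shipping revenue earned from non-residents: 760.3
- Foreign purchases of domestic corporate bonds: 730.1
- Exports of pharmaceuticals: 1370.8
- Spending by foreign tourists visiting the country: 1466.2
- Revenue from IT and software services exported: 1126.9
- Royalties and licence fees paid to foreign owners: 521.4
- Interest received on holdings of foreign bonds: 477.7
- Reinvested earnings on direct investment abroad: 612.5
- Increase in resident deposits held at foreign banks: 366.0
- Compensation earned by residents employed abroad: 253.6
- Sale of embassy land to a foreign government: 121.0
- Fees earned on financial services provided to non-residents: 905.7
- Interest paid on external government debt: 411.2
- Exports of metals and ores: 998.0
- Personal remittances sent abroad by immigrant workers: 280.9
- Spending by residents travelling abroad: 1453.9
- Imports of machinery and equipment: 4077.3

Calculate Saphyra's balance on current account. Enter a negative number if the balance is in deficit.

Goods: -4077.3 + 998.0 + 1370.8 + 2482.5 = 774.0
Services: 905.7 - 1453.9 - 521.4 + 1466.2 + 760.3 + 1126.9 = 2283.8
Primary income: 612.5 - 411.2 + 477.7 + 253.6 = 932.6
Secondary income: -280.9
Current account = 774.0 + 2283.8 + 932.6 + (-280.9) = 3709.5
(Excluded from the current account — financial account: foreign purchases of domestic corporate bonds 730.1, increase in resident deposits held at foreign banks 366.0; capital account: sale of embassy land to a foreign government 121.0.)

3709.5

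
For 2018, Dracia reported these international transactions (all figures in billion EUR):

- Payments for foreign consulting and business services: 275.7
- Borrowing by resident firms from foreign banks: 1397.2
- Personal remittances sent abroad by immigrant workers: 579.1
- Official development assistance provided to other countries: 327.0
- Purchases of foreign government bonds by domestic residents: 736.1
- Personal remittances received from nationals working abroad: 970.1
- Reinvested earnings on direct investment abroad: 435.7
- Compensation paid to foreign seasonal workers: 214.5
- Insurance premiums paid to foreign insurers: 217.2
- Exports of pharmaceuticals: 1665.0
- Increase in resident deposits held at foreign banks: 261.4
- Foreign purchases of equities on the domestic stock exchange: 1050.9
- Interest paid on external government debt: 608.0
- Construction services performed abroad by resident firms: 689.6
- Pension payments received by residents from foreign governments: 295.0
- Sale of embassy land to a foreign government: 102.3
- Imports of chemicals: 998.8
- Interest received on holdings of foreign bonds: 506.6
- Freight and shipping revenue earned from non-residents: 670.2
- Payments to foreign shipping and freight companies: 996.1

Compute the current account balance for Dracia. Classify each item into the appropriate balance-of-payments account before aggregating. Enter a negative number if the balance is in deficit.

1015.8

Goods: 1665.0 - 998.8 = 666.2
Services: -217.2 + 670.2 + 689.6 - 275.7 - 996.1 = -129.2
Primary income: 506.6 - 214.5 + 435.7 - 608.0 = 119.8
Secondary income: -327.0 - 579.1 + 970.1 + 295.0 = 359.0
Current account = 666.2 + (-129.2) + 119.8 + 359.0 = 1015.8
(Excluded from the current account — financial account: borrowing by resident firms from foreign banks 1397.2, purchases of foreign government bonds by domestic residents 736.1, increase in resident deposits held at foreign banks 261.4, foreign purchases of equities on the domestic stock exchange 1050.9; capital account: sale of embassy land to a foreign government 102.3.)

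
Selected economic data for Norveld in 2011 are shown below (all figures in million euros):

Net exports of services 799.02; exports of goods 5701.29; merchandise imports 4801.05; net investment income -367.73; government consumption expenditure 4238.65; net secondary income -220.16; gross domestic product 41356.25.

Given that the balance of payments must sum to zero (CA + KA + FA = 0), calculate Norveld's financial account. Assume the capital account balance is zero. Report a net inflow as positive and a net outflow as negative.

-1111.37

Goods balance = 5701.29 - 4801.05 = 900.24
Services balance = 799.02
Trade balance (goods + services) = 900.24 + 799.02 = 1699.26
Net primary income = -367.73
Net secondary income = -220.16
Current account = 1699.26 + (-367.73) + (-220.16) = 1111.37
Financial account = -(1111.37) = -1111.37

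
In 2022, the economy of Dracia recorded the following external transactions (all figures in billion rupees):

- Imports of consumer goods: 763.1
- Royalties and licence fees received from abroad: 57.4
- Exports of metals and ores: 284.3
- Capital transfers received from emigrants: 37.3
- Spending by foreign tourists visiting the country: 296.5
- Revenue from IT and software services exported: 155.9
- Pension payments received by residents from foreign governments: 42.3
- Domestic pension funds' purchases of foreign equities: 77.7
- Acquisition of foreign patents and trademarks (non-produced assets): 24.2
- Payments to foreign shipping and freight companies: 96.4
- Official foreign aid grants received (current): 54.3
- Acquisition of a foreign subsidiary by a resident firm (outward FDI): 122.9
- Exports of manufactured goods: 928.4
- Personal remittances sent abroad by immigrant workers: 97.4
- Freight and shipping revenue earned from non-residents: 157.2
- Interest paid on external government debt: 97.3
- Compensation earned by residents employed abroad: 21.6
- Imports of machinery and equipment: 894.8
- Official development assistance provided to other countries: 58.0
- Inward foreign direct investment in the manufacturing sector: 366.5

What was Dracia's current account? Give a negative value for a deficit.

Goods: 928.4 - 894.8 - 763.1 + 284.3 = -445.2
Services: 155.9 - 96.4 + 157.2 + 57.4 + 296.5 = 570.6
Primary income: -97.3 + 21.6 = -75.7
Secondary income: 42.3 - 97.4 + 54.3 - 58.0 = -58.8
Current account = (-445.2) + 570.6 + (-75.7) + (-58.8) = -9.1
(Excluded from the current account — capital account: capital transfers received from emigrants 37.3, acquisition of foreign patents and trademarks (non-produced assets) 24.2; financial account: domestic pension funds' purchases of foreign equities 77.7, acquisition of a foreign subsidiary by a resident firm (outward FDI) 122.9, inward foreign direct investment in the manufacturing sector 366.5.)

-9.1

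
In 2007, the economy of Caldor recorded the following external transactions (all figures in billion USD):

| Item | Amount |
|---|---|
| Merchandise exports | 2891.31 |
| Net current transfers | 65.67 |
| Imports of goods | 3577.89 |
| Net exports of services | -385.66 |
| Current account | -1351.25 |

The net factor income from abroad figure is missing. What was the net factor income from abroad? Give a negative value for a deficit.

-344.68

Current account = goods balance + services balance + net primary income + net secondary income
Sum of the known components = -1006.57
Net factor income from abroad = CA - (known components) = -1351.25 - (-1006.57) = -344.68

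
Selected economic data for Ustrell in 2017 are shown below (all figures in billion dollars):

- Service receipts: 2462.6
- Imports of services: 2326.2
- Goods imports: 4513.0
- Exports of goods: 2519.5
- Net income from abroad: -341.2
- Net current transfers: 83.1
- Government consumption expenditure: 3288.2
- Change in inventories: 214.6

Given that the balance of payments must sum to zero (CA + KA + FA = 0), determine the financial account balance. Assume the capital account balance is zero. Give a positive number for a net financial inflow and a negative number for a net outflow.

Goods balance = 2519.5 - 4513.0 = -1993.5
Services balance = 2462.6 - 2326.2 = 136.4
Trade balance (goods + services) = -1993.5 + 136.4 = -1857.1
Net primary income = -341.2
Net secondary income = 83.1
Current account = -1857.1 + (-341.2) + 83.1 = -2115.2
Financial account = -(-2115.2) = 2115.2

2115.2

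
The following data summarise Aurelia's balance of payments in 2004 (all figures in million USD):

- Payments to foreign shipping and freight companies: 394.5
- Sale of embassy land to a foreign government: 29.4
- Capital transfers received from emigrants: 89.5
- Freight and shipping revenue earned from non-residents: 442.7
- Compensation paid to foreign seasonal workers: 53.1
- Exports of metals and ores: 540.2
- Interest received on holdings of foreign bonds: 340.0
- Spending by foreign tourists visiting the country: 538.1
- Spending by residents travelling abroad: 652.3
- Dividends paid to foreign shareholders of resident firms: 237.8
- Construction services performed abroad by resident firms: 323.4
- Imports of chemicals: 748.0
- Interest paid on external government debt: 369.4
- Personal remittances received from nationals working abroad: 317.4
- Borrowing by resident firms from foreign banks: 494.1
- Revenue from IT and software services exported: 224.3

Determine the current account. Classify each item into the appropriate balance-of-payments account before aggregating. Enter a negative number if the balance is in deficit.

271.0

Goods: 540.2 - 748.0 = -207.8
Services: 442.7 - 652.3 - 394.5 + 224.3 + 323.4 + 538.1 = 481.7
Primary income: 340.0 - 237.8 - 53.1 - 369.4 = -320.3
Secondary income: 317.4
Current account = (-207.8) + 481.7 + (-320.3) + 317.4 = 271.0
(Excluded from the current account — capital account: sale of embassy land to a foreign government 29.4, capital transfers received from emigrants 89.5; financial account: borrowing by resident firms from foreign banks 494.1.)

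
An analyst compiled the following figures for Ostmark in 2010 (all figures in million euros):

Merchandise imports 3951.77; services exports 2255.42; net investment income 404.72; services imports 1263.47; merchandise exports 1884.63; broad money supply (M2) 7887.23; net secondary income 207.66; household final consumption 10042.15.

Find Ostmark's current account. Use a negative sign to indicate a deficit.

Goods balance = 1884.63 - 3951.77 = -2067.14
Services balance = 2255.42 - 1263.47 = 991.95
Trade balance (goods + services) = -2067.14 + 991.95 = -1075.19
Net primary income = 404.72
Net secondary income = 207.66
Current account = -1075.19 + 404.72 + 207.66 = -462.81

-462.81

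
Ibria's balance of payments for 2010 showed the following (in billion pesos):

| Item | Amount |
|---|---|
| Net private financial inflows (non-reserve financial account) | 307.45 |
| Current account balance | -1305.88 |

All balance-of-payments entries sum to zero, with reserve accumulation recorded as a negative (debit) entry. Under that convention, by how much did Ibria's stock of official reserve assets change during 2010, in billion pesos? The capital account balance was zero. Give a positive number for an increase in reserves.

-998.43

Official reserve transactions balance = -((-1305.88) + 307.45) = 998.43
An accumulation of reserves is recorded as a debit (negative entry), so the change in the stock of reserves is the negative of that balance.
Change in official reserves = -(998.43) = -998.43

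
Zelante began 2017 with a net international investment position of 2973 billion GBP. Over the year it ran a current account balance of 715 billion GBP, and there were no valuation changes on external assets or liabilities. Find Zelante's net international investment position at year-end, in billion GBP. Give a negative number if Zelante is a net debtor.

3688

With no valuation effects, change in NIIP = current account = 715
End-of-year NIIP = 2973 + 715 = 3688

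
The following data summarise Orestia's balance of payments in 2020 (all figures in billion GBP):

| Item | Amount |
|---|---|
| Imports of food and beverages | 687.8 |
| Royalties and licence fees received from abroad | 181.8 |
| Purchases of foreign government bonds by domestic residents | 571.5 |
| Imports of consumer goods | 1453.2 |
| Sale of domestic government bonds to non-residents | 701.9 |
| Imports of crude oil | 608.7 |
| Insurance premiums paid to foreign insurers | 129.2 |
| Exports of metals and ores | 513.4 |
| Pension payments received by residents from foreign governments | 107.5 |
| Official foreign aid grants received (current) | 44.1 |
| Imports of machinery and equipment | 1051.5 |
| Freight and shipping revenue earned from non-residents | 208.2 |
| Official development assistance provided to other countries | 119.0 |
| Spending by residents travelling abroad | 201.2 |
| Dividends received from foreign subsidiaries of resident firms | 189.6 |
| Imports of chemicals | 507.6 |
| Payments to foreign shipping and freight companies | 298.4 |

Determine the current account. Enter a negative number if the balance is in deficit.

-3812.0

Goods: -608.7 - 507.6 - 687.8 - 1051.5 - 1453.2 + 513.4 = -3795.4
Services: 181.8 + 208.2 - 201.2 - 298.4 - 129.2 = -238.8
Primary income: 189.6
Secondary income: 44.1 + 107.5 - 119.0 = 32.6
Current account = (-3795.4) + (-238.8) + 189.6 + 32.6 = -3812.0
(Excluded from the current account — financial account: purchases of foreign government bonds by domestic residents 571.5, sale of domestic government bonds to non-residents 701.9.)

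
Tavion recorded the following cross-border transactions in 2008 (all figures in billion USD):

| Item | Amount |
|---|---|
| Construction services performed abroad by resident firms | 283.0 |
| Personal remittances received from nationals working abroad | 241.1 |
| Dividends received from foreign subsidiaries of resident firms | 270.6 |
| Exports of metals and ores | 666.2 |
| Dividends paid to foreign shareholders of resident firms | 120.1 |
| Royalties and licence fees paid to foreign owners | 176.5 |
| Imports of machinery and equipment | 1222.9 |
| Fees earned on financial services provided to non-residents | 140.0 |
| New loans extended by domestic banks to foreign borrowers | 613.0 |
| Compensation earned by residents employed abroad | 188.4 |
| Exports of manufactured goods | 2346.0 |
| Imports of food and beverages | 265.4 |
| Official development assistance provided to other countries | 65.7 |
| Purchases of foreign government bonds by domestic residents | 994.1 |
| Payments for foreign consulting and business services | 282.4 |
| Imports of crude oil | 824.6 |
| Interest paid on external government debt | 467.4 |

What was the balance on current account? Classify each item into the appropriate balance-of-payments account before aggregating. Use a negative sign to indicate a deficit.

710.3

Goods: 666.2 + 2346.0 - 1222.9 - 824.6 - 265.4 = 699.3
Services: -282.4 + 140.0 + 283.0 - 176.5 = -35.9
Primary income: -120.1 + 188.4 + 270.6 - 467.4 = -128.5
Secondary income: -65.7 + 241.1 = 175.4
Current account = 699.3 + (-35.9) + (-128.5) + 175.4 = 710.3
(Excluded from the current account — financial account: new loans extended by domestic banks to foreign borrowers 613.0, purchases of foreign government bonds by domestic residents 994.1.)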